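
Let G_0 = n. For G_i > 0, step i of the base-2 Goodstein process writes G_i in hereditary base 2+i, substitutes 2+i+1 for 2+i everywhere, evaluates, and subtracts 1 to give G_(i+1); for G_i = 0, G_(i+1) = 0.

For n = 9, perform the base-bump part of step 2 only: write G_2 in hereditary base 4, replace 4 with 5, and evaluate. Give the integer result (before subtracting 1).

9843

G_0=9  [base 2] 2^(2 + 1) + 1  →[2↦3]→  3^(3 + 1) + 1 = 82  −1 ⇒ G_1=81
G_1=81  [base 3] 3^(3 + 1)  →[3↦4]→  4^(4 + 1) = 1024  −1 ⇒ G_2=1023
G_2=1023  [base 4] 3·4^4 + 3·4^3 + 3·4^2 + 3·4 + 3  →[4↦5]→  3·5^5 + 3·5^3 + 3·5^2 + 3·5 + 3 = 9843  −1 ⇒ G_3=9842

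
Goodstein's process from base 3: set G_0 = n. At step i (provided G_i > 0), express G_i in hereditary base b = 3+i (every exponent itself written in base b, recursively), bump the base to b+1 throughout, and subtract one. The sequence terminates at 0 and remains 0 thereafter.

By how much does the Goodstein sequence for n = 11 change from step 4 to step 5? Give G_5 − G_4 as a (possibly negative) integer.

[0] 11 ≡ 3^2 + 2 (base 3). Lift 4: 18. −1: 17.
[1] 17 ≡ 4^2 + 1 (base 4). Lift 5: 26. −1: 25.
[2] 25 ≡ 5^2 (base 5). Lift 6: 36. −1: 35.
[3] 35 ≡ 5·6 + 5 (base 6). Lift 7: 40. −1: 39.
[4] 39 ≡ 5·7 + 4 (base 7). Lift 8: 44. −1: 43.

4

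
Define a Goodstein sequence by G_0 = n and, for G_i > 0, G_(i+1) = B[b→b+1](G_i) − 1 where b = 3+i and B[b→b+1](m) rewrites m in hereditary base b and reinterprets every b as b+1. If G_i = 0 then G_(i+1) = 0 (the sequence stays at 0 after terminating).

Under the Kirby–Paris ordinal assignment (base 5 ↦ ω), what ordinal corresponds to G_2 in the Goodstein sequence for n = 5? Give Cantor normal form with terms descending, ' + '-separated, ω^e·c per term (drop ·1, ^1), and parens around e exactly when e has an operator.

5 —HB3→ 3 + 2 —bump→ 4 + 2 = 6 —(−1)→ 5
5 —HB4→ 4 + 1 —bump→ 5 + 1 = 6 —(−1)→ 5
5 —HB5→ 5 —bump→ 6 = 6 —(−1)→ 5

ω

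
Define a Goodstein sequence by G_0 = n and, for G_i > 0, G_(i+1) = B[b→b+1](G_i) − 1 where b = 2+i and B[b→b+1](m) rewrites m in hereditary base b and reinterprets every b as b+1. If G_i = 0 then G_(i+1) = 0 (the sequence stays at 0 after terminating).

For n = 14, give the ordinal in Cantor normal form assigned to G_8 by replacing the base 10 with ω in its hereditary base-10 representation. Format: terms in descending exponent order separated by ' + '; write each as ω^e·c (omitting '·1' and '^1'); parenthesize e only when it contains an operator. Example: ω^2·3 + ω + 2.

ω^(ω + 1) + ω^5·5 + ω^4·5 + ω^3·5 + ω^2·5 + ω·5 + 1

G_0=14  [base 2] 2^(2 + 1) + 2^2 + 2  →[2↦3]→  3^(3 + 1) + 3^3 + 3 = 111  −1 ⇒ G_1=110
G_1=110  [base 3] 3^(3 + 1) + 3^3 + 2  →[3↦4]→  4^(4 + 1) + 4^4 + 2 = 1282  −1 ⇒ G_2=1281
G_2=1281  [base 4] 4^(4 + 1) + 4^4 + 1  →[4↦5]→  5^(5 + 1) + 5^5 + 1 = 18751  −1 ⇒ G_3=18750
G_3=18750  [base 5] 5^(5 + 1) + 5^5  →[5↦6]→  6^(6 + 1) + 6^6 = 326592  −1 ⇒ G_4=326591
G_4=326591  [base 6] 6^(6 + 1) + 5·6^5 + 5·6^4 + 5·6^3 + 5·6^2 + 5·6 + 5  →[6↦7]→  7^(7 + 1) + 5·7^5 + 5·7^4 + 5·7^3 + 5·7^2 + 5·7 + 5 = 5862841  −1 ⇒ G_5=5862840
G_5=5862840  [base 7] 7^(7 + 1) + 5·7^5 + 5·7^4 + 5·7^3 + 5·7^2 + 5·7 + 4  →[7↦8]→  8^(8 + 1) + 5·8^5 + 5·8^4 + 5·8^3 + 5·8^2 + 5·8 + 4 = 134404972  −1 ⇒ G_6=134404971
G_6=134404971  [base 8] 8^(8 + 1) + 5·8^5 + 5·8^4 + 5·8^3 + 5·8^2 + 5·8 + 3  →[8↦9]→  9^(9 + 1) + 5·9^5 + 5·9^4 + 5·9^3 + 5·9^2 + 5·9 + 3 = 3487116549  −1 ⇒ G_7=3487116548
G_7=3487116548  [base 9] 9^(9 + 1) + 5·9^5 + 5·9^4 + 5·9^3 + 5·9^2 + 5·9 + 2  →[9↦10]→  10^(10 + 1) + 5·10^5 + 5·10^4 + 5·10^3 + 5·10^2 + 5·10 + 2 = 100000555552  −1 ⇒ G_8=100000555551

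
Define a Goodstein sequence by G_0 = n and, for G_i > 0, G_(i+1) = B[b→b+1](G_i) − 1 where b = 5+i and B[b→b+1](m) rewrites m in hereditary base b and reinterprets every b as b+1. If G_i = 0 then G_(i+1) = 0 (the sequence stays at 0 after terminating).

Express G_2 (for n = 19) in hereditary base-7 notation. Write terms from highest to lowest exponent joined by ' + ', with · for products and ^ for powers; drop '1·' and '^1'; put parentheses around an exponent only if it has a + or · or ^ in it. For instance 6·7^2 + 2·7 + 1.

3·7 + 2

G_0=19  [base 5] 3·5 + 4  →[5↦6]→  3·6 + 4 = 22  −1 ⇒ G_1=21
G_1=21  [base 6] 3·6 + 3  →[6↦7]→  3·7 + 3 = 24  −1 ⇒ G_2=23
G_2=23  [base 7] 3·7 + 2  →[7↦8]→  3·8 + 2 = 26  −1 ⇒ G_3=25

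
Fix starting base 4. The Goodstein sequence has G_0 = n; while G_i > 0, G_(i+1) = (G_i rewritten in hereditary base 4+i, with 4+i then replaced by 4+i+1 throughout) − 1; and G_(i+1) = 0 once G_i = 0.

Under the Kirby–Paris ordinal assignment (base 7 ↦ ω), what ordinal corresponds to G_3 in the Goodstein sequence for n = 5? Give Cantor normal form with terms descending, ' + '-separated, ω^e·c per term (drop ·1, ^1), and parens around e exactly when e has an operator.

4

i=0: 5 = 4 + 1 (b=4); 4→5: 5 + 1 = 6; 6−1 = 5
i=1: 5 = 5 (b=5); 5→6: 6 = 6; 6−1 = 5
i=2: 5 = 5 (b=6); 6→7: 5 = 5; 5−1 = 4
i=3: 4 = 4 (b=7); 7→8: 4 = 4; 4−1 = 3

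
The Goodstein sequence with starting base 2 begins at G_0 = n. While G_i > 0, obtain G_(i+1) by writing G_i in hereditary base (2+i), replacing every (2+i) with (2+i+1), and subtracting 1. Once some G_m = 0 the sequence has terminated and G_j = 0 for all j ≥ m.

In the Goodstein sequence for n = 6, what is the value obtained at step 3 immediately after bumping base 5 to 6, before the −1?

46656

G_0 = 6. HB_2(6) = 2^2 + 2. Bump = 30. G_1 = 29.
G_1 = 29. HB_3(29) = 3^3 + 2. Bump = 258. G_2 = 257.
G_2 = 257. HB_4(257) = 4^4 + 1. Bump = 3126. G_3 = 3125.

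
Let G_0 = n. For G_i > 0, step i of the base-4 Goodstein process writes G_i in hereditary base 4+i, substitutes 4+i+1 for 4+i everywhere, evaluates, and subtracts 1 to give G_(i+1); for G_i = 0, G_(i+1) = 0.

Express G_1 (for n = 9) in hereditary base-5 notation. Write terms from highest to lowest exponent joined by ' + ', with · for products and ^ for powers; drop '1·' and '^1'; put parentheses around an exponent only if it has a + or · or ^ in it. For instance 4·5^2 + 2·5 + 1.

[0] 9 ≡ 2·4 + 1 (base 4). Lift 5: 11. −1: 10.
[1] 10 ≡ 2·5 (base 5). Lift 6: 12. −1: 11.

2·5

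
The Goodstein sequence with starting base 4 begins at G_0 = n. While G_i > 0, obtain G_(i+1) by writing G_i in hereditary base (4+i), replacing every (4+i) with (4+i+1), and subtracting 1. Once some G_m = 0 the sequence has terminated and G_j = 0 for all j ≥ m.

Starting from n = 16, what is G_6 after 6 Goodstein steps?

16 —HB4→ 4^2 —bump→ 5^2 = 25 —(−1)→ 24
24 —HB5→ 4·5 + 4 —bump→ 4·6 + 4 = 28 —(−1)→ 27
27 —HB6→ 4·6 + 3 —bump→ 4·7 + 3 = 31 —(−1)→ 30
30 —HB7→ 4·7 + 2 —bump→ 4·8 + 2 = 34 —(−1)→ 33
33 —HB8→ 4·8 + 1 —bump→ 4·9 + 1 = 37 —(−1)→ 36
36 —HB9→ 4·9 —bump→ 4·10 = 40 —(−1)→ 39

39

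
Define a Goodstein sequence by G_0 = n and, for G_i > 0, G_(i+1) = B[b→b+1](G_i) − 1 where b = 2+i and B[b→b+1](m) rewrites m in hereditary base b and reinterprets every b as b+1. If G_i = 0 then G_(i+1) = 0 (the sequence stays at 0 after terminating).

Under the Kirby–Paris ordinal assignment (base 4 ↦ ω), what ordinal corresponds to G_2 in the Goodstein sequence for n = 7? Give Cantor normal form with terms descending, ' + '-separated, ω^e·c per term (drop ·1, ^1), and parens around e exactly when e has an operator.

7 —HB2→ 2^2 + 2 + 1 —bump→ 3^3 + 3 + 1 = 31 —(−1)→ 30
30 —HB3→ 3^3 + 3 —bump→ 4^4 + 4 = 260 —(−1)→ 259

ω^ω + 3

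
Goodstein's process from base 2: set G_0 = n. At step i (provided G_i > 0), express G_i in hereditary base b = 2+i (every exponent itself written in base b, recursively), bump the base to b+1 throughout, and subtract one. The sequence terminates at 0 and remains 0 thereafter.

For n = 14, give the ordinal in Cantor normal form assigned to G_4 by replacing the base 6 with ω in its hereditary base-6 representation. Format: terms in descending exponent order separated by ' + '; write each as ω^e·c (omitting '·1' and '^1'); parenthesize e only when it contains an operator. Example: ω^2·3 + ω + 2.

ω^(ω + 1) + ω^5·5 + ω^4·5 + ω^3·5 + ω^2·5 + ω·5 + 5

step 0: 14 = 2^(2 + 1) + 2^2 + 2; sub 3 for 2: 3^(3 + 1) + 3^3 + 3; = 111; G_1 = 111−1 = 110
step 1: 110 = 3^(3 + 1) + 3^3 + 2; sub 4 for 3: 4^(4 + 1) + 4^4 + 2; = 1282; G_2 = 1282−1 = 1281
step 2: 1281 = 4^(4 + 1) + 4^4 + 1; sub 5 for 4: 5^(5 + 1) + 5^5 + 1; = 18751; G_3 = 18751−1 = 18750
step 3: 18750 = 5^(5 + 1) + 5^5; sub 6 for 5: 6^(6 + 1) + 6^6; = 326592; G_4 = 326592−1 = 326591
step 4: 326591 = 6^(6 + 1) + 5·6^5 + 5·6^4 + 5·6^3 + 5·6^2 + 5·6 + 5; sub 7 for 6: 7^(7 + 1) + 5·7^5 + 5·7^4 + 5·7^3 + 5·7^2 + 5·7 + 5; = 5862841; G_5 = 5862841−1 = 5862840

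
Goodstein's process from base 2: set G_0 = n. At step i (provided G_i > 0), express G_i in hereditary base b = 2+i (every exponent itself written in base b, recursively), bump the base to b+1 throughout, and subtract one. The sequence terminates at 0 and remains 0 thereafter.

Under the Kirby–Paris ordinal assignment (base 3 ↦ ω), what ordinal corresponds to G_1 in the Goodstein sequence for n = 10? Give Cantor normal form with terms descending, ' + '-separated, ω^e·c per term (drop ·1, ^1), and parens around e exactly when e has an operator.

ω^(ω + 1) + 2

step 0: 10 = 2^(2 + 1) + 2; sub 3 for 2: 3^(3 + 1) + 3; = 84; G_1 = 84−1 = 83
step 1: 83 = 3^(3 + 1) + 2; sub 4 for 3: 4^(4 + 1) + 2; = 1026; G_2 = 1026−1 = 1025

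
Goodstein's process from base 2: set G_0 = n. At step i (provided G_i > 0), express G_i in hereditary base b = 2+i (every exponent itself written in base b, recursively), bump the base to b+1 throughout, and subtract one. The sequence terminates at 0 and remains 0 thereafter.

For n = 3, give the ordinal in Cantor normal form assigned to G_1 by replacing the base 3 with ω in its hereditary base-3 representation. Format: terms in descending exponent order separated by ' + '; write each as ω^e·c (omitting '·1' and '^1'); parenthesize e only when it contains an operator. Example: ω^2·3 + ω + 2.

ω

(0) 3|_2 = 2 + 1 ↦ 3 + 1|_3 = 4 ⇒ 3
(1) 3|_3 = 3 ↦ 4|_4 = 4 ⇒ 3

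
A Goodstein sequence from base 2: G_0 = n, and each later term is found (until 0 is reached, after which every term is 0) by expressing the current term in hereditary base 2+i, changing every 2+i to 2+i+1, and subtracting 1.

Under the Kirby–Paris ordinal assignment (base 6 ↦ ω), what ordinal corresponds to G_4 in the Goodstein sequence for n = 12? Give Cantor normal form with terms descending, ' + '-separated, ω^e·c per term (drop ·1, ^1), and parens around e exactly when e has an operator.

ω^(ω + 1) + ω^2·2 + ω + 5

(0) 12|_2 = 2^(2 + 1) + 2^2 ↦ 3^(3 + 1) + 3^3|_3 = 108 ⇒ 107
(1) 107|_3 = 3^(3 + 1) + 2·3^2 + 2·3 + 2 ↦ 4^(4 + 1) + 2·4^2 + 2·4 + 2|_4 = 1066 ⇒ 1065
(2) 1065|_4 = 4^(4 + 1) + 2·4^2 + 2·4 + 1 ↦ 5^(5 + 1) + 2·5^2 + 2·5 + 1|_5 = 15686 ⇒ 15685
(3) 15685|_5 = 5^(5 + 1) + 2·5^2 + 2·5 ↦ 6^(6 + 1) + 2·6^2 + 2·6|_6 = 280020 ⇒ 280019
(4) 280019|_6 = 6^(6 + 1) + 2·6^2 + 6 + 5 ↦ 7^(7 + 1) + 2·7^2 + 7 + 5|_7 = 5764911 ⇒ 5764910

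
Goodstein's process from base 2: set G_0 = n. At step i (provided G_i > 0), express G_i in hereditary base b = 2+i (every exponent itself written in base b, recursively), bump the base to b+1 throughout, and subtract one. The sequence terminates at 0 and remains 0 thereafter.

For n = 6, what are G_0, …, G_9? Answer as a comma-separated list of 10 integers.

6, 29, 257, 3125, 46655, 98039, 187243, 332147, 555551, 885775

G_0 = 6. HB_2(6) = 2^2 + 2. Bump = 30. G_1 = 29.
G_1 = 29. HB_3(29) = 3^3 + 2. Bump = 258. G_2 = 257.
G_2 = 257. HB_4(257) = 4^4 + 1. Bump = 3126. G_3 = 3125.
G_3 = 3125. HB_5(3125) = 5^5. Bump = 46656. G_4 = 46655.
G_4 = 46655. HB_6(46655) = 5·6^5 + 5·6^4 + 5·6^3 + 5·6^2 + 5·6 + 5. Bump = 98040. G_5 = 98039.
G_5 = 98039. HB_7(98039) = 5·7^5 + 5·7^4 + 5·7^3 + 5·7^2 + 5·7 + 4. Bump = 187244. G_6 = 187243.
G_6 = 187243. HB_8(187243) = 5·8^5 + 5·8^4 + 5·8^3 + 5·8^2 + 5·8 + 3. Bump = 332148. G_7 = 332147.
G_7 = 332147. HB_9(332147) = 5·9^5 + 5·9^4 + 5·9^3 + 5·9^2 + 5·9 + 2. Bump = 555552. G_8 = 555551.
G_8 = 555551. HB_10(555551) = 5·10^5 + 5·10^4 + 5·10^3 + 5·10^2 + 5·10 + 1. Bump = 885776. G_9 = 885775.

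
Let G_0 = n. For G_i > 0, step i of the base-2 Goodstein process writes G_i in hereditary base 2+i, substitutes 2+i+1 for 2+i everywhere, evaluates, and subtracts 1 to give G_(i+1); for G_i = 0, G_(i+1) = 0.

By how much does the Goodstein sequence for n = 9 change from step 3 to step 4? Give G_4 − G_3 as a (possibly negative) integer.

G_0=9  [base 2] 2^(2 + 1) + 1  →[2↦3]→  3^(3 + 1) + 1 = 82  −1 ⇒ G_1=81
G_1=81  [base 3] 3^(3 + 1)  →[3↦4]→  4^(4 + 1) = 1024  −1 ⇒ G_2=1023
G_2=1023  [base 4] 3·4^4 + 3·4^3 + 3·4^2 + 3·4 + 3  →[4↦5]→  3·5^5 + 3·5^3 + 3·5^2 + 3·5 + 3 = 9843  −1 ⇒ G_3=9842
G_3=9842  [base 5] 3·5^5 + 3·5^3 + 3·5^2 + 3·5 + 2  →[5↦6]→  3·6^6 + 3·6^3 + 3·6^2 + 3·6 + 2 = 140744  −1 ⇒ G_4=140743

130901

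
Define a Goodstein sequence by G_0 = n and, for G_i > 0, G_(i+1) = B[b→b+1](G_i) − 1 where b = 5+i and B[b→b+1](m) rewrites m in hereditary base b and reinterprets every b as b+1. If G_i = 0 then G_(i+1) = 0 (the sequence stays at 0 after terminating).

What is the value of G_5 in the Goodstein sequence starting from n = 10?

(0) 10|_5 = 2·5 ↦ 2·6|_6 = 12 ⇒ 11
(1) 11|_6 = 6 + 5 ↦ 7 + 5|_7 = 12 ⇒ 11
(2) 11|_7 = 7 + 4 ↦ 8 + 4|_8 = 12 ⇒ 11
(3) 11|_8 = 8 + 3 ↦ 9 + 3|_9 = 12 ⇒ 11
(4) 11|_9 = 9 + 2 ↦ 10 + 2|_10 = 12 ⇒ 11
(5) 11|_10 = 10 + 1 ↦ 11 + 1|_11 = 12 ⇒ 11

11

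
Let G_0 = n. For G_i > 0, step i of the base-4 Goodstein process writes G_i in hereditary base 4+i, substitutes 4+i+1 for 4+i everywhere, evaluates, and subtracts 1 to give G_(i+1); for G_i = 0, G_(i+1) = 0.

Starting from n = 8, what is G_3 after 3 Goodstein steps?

G_0=8  [base 4] 2·4  →[4↦5]→  2·5 = 10  −1 ⇒ G_1=9
G_1=9  [base 5] 5 + 4  →[5↦6]→  6 + 4 = 10  −1 ⇒ G_2=9
G_2=9  [base 6] 6 + 3  →[6↦7]→  7 + 3 = 10  −1 ⇒ G_3=9
G_3=9  [base 7] 7 + 2  →[7↦8]→  8 + 2 = 10  −1 ⇒ G_4=9

9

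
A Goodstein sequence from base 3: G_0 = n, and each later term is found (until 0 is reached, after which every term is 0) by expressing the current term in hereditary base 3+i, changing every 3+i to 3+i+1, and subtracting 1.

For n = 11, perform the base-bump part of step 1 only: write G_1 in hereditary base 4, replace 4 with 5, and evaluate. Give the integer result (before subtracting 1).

i=0: 11 = 3^2 + 2 (b=3); 3→4: 4^2 + 2 = 18; 18−1 = 17
i=1: 17 = 4^2 + 1 (b=4); 4→5: 5^2 + 1 = 26; 26−1 = 25

26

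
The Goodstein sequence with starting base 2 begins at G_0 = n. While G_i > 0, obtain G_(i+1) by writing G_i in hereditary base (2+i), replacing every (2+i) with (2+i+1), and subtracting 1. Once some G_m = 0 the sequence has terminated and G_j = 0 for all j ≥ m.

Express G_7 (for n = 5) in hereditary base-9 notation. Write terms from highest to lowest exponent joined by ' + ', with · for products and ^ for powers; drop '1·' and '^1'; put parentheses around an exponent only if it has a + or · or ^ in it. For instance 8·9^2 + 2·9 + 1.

base 2: 5 = 2^2 + 1; at 3: 3^3 + 1 = 28; next = 27
base 3: 27 = 3^3; at 4: 4^4 = 256; next = 255
base 4: 255 = 3·4^3 + 3·4^2 + 3·4 + 3; at 5: 3·5^3 + 3·5^2 + 3·5 + 3 = 468; next = 467
base 5: 467 = 3·5^3 + 3·5^2 + 3·5 + 2; at 6: 3·6^3 + 3·6^2 + 3·6 + 2 = 776; next = 775
base 6: 775 = 3·6^3 + 3·6^2 + 3·6 + 1; at 7: 3·7^3 + 3·7^2 + 3·7 + 1 = 1198; next = 1197
base 7: 1197 = 3·7^3 + 3·7^2 + 3·7; at 8: 3·8^3 + 3·8^2 + 3·8 = 1752; next = 1751
base 8: 1751 = 3·8^3 + 3·8^2 + 2·8 + 7; at 9: 3·9^3 + 3·9^2 + 2·9 + 7 = 2455; next = 2454

3·9^3 + 3·9^2 + 2·9 + 6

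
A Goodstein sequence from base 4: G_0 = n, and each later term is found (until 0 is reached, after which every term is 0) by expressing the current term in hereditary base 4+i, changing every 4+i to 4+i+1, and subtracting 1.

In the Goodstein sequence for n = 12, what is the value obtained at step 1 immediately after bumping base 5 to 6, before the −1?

(0) 12|_4 = 3·4 ↦ 3·5|_5 = 15 ⇒ 14
(1) 14|_5 = 2·5 + 4 ↦ 2·6 + 4|_6 = 16 ⇒ 15

16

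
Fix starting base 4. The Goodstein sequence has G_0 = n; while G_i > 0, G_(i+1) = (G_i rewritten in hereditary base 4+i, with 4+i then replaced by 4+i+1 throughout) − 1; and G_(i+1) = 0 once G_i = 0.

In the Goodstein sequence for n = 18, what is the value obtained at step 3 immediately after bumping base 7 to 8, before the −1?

54

(0) 18|_4 = 4^2 + 2 ↦ 5^2 + 2|_5 = 27 ⇒ 26
(1) 26|_5 = 5^2 + 1 ↦ 6^2 + 1|_6 = 37 ⇒ 36
(2) 36|_6 = 6^2 ↦ 7^2|_7 = 49 ⇒ 48
(3) 48|_7 = 6·7 + 6 ↦ 6·8 + 6|_8 = 54 ⇒ 53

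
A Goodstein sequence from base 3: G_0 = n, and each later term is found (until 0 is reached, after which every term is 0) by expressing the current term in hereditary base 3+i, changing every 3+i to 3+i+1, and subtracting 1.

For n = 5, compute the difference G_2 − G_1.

G_0=5  [base 3] 3 + 2  →[3↦4]→  4 + 2 = 6  −1 ⇒ G_1=5
G_1=5  [base 4] 4 + 1  →[4↦5]→  5 + 1 = 6  −1 ⇒ G_2=5

0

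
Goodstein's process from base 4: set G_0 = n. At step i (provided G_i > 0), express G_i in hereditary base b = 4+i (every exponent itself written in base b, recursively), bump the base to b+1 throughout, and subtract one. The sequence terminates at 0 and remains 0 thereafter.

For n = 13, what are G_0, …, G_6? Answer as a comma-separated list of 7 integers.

step 0: 13 = 3·4 + 1; sub 5 for 4: 3·5 + 1; = 16; G_1 = 16−1 = 15
step 1: 15 = 3·5; sub 6 for 5: 3·6; = 18; G_2 = 18−1 = 17
step 2: 17 = 2·6 + 5; sub 7 for 6: 2·7 + 5; = 19; G_3 = 19−1 = 18
step 3: 18 = 2·7 + 4; sub 8 for 7: 2·8 + 4; = 20; G_4 = 20−1 = 19
step 4: 19 = 2·8 + 3; sub 9 for 8: 2·9 + 3; = 21; G_5 = 21−1 = 20
step 5: 20 = 2·9 + 2; sub 10 for 9: 2·10 + 2; = 22; G_6 = 22−1 = 21

13, 15, 17, 18, 19, 20, 21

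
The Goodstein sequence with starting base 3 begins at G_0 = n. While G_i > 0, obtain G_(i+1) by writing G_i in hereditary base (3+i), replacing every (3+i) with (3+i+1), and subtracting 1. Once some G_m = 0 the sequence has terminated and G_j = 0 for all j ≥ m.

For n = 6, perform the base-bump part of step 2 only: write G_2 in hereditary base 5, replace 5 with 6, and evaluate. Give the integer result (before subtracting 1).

(0) 6|_3 = 2·3 ↦ 2·4|_4 = 8 ⇒ 7
(1) 7|_4 = 4 + 3 ↦ 5 + 3|_5 = 8 ⇒ 7
(2) 7|_5 = 5 + 2 ↦ 6 + 2|_6 = 8 ⇒ 7

8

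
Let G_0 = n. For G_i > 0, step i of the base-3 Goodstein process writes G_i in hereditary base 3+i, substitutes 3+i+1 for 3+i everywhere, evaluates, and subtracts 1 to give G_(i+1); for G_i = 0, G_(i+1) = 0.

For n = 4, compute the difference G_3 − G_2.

base 3: 4 = 3 + 1; at 4: 4 + 1 = 5; next = 4
base 4: 4 = 4; at 5: 5 = 5; next = 4
base 5: 4 = 4; at 6: 4 = 4; next = 3

-1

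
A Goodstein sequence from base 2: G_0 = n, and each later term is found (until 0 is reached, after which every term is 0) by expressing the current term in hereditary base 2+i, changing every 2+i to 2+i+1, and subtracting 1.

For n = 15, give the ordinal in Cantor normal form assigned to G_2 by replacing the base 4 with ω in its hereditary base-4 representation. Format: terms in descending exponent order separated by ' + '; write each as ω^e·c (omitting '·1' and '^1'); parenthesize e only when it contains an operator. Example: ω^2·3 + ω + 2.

ω^(ω + 1) + ω^ω + 3

i=0: 15 = 2^(2 + 1) + 2^2 + 2 + 1 (b=2); 2→3: 3^(3 + 1) + 3^3 + 3 + 1 = 112; 112−1 = 111
i=1: 111 = 3^(3 + 1) + 3^3 + 3 (b=3); 3→4: 4^(4 + 1) + 4^4 + 4 = 1284; 1284−1 = 1283
i=2: 1283 = 4^(4 + 1) + 4^4 + 3 (b=4); 4→5: 5^(5 + 1) + 5^5 + 3 = 18753; 18753−1 = 18752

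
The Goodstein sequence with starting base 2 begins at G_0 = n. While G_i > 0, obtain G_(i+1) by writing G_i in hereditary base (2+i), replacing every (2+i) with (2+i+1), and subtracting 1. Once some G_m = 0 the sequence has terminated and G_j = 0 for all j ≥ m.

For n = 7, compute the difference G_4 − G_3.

43530

base 2: 7 = 2^2 + 2 + 1; at 3: 3^3 + 3 + 1 = 31; next = 30
base 3: 30 = 3^3 + 3; at 4: 4^4 + 4 = 260; next = 259
base 4: 259 = 4^4 + 3; at 5: 5^5 + 3 = 3128; next = 3127
base 5: 3127 = 5^5 + 2; at 6: 6^6 + 2 = 46658; next = 46657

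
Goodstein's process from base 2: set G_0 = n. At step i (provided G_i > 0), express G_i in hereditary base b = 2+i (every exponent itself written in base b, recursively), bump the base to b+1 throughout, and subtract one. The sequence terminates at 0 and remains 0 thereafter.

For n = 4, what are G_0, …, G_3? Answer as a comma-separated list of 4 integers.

(0) 4|_2 = 2^2 ↦ 3^3|_3 = 27 ⇒ 26
(1) 26|_3 = 2·3^2 + 2·3 + 2 ↦ 2·4^2 + 2·4 + 2|_4 = 42 ⇒ 41
(2) 41|_4 = 2·4^2 + 2·4 + 1 ↦ 2·5^2 + 2·5 + 1|_5 = 61 ⇒ 60

4, 26, 41, 60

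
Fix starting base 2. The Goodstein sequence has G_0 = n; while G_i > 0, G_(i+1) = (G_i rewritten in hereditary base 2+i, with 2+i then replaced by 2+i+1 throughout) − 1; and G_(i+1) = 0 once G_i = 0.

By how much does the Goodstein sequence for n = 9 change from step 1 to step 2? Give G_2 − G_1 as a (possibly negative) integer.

(0) 9|_2 = 2^(2 + 1) + 1 ↦ 3^(3 + 1) + 1|_3 = 82 ⇒ 81
(1) 81|_3 = 3^(3 + 1) ↦ 4^(4 + 1)|_4 = 1024 ⇒ 1023

942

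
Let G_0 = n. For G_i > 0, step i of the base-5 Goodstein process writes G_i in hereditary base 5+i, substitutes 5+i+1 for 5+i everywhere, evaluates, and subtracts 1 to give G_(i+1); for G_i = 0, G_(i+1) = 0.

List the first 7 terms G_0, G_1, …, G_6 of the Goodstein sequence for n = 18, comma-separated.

18, 20, 22, 24, 26, 27, 28

base 5: 18 = 3·5 + 3; at 6: 3·6 + 3 = 21; next = 20
base 6: 20 = 3·6 + 2; at 7: 3·7 + 2 = 23; next = 22
base 7: 22 = 3·7 + 1; at 8: 3·8 + 1 = 25; next = 24
base 8: 24 = 3·8; at 9: 3·9 = 27; next = 26
base 9: 26 = 2·9 + 8; at 10: 2·10 + 8 = 28; next = 27
base 10: 27 = 2·10 + 7; at 11: 2·11 + 7 = 29; next = 28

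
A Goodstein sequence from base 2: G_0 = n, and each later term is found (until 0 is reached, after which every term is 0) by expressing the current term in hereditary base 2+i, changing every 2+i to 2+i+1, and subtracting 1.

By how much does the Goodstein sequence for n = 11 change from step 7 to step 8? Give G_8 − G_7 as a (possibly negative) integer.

[0] 11 ≡ 2^(2 + 1) + 2 + 1 (base 2). Lift 3: 85. −1: 84.
[1] 84 ≡ 3^(3 + 1) + 3 (base 3). Lift 4: 1028. −1: 1027.
[2] 1027 ≡ 4^(4 + 1) + 3 (base 4). Lift 5: 15628. −1: 15627.
[3] 15627 ≡ 5^(5 + 1) + 2 (base 5). Lift 6: 279938. −1: 279937.
[4] 279937 ≡ 6^(6 + 1) + 1 (base 6). Lift 7: 5764802. −1: 5764801.
[5] 5764801 ≡ 7^(7 + 1) (base 7). Lift 8: 134217728. −1: 134217727.
[6] 134217727 ≡ 7·8^8 + 7·8^7 + 7·8^6 + 7·8^5 + 7·8^4 + 7·8^3 + 7·8^2 + 7·8 + 7 (base 8). Lift 9: 2749609303. −1: 2749609302.
[7] 2749609302 ≡ 7·9^9 + 7·9^7 + 7·9^6 + 7·9^5 + 7·9^4 + 7·9^3 + 7·9^2 + 7·9 + 6 (base 9). Lift 10: 70077777776. −1: 70077777775.

67328168473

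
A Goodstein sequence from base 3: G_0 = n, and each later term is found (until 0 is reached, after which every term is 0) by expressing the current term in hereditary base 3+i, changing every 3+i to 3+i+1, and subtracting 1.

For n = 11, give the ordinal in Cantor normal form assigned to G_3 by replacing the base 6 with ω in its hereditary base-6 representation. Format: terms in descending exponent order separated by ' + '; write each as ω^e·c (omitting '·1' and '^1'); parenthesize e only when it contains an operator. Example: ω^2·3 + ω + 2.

G_0 = 11. HB_3(11) = 3^2 + 2. Bump = 18. G_1 = 17.
G_1 = 17. HB_4(17) = 4^2 + 1. Bump = 26. G_2 = 25.
G_2 = 25. HB_5(25) = 5^2. Bump = 36. G_3 = 35.

ω·5 + 5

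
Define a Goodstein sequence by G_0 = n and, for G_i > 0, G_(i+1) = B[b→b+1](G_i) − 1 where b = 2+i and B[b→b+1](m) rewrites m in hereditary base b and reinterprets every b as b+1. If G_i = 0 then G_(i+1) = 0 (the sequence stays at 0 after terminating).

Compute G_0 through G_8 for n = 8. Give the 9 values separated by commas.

8, 80, 553, 6310, 93395, 1647195, 33554571, 774841151, 20000000211

(0) 8|_2 = 2^(2 + 1) ↦ 3^(3 + 1)|_3 = 81 ⇒ 80
(1) 80|_3 = 2·3^3 + 2·3^2 + 2·3 + 2 ↦ 2·4^4 + 2·4^2 + 2·4 + 2|_4 = 554 ⇒ 553
(2) 553|_4 = 2·4^4 + 2·4^2 + 2·4 + 1 ↦ 2·5^5 + 2·5^2 + 2·5 + 1|_5 = 6311 ⇒ 6310
(3) 6310|_5 = 2·5^5 + 2·5^2 + 2·5 ↦ 2·6^6 + 2·6^2 + 2·6|_6 = 93396 ⇒ 93395
(4) 93395|_6 = 2·6^6 + 2·6^2 + 6 + 5 ↦ 2·7^7 + 2·7^2 + 7 + 5|_7 = 1647196 ⇒ 1647195
(5) 1647195|_7 = 2·7^7 + 2·7^2 + 7 + 4 ↦ 2·8^8 + 2·8^2 + 8 + 4|_8 = 33554572 ⇒ 33554571
(6) 33554571|_8 = 2·8^8 + 2·8^2 + 8 + 3 ↦ 2·9^9 + 2·9^2 + 9 + 3|_9 = 774841152 ⇒ 774841151
(7) 774841151|_9 = 2·9^9 + 2·9^2 + 9 + 2 ↦ 2·10^10 + 2·10^2 + 10 + 2|_10 = 20000000212 ⇒ 20000000211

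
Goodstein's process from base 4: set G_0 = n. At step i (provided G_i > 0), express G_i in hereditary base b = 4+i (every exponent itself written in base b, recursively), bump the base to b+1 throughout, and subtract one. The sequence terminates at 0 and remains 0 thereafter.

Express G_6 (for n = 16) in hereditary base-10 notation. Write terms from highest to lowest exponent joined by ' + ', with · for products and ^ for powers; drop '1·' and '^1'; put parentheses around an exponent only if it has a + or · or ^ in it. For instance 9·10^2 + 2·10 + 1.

3·10 + 9

step 0: 16 = 4^2; sub 5 for 4: 5^2; = 25; G_1 = 25−1 = 24
step 1: 24 = 4·5 + 4; sub 6 for 5: 4·6 + 4; = 28; G_2 = 28−1 = 27
step 2: 27 = 4·6 + 3; sub 7 for 6: 4·7 + 3; = 31; G_3 = 31−1 = 30
step 3: 30 = 4·7 + 2; sub 8 for 7: 4·8 + 2; = 34; G_4 = 34−1 = 33
step 4: 33 = 4·8 + 1; sub 9 for 8: 4·9 + 1; = 37; G_5 = 37−1 = 36
step 5: 36 = 4·9; sub 10 for 9: 4·10; = 40; G_6 = 40−1 = 39
step 6: 39 = 3·10 + 9; sub 11 for 10: 3·11 + 9; = 42; G_7 = 42−1 = 41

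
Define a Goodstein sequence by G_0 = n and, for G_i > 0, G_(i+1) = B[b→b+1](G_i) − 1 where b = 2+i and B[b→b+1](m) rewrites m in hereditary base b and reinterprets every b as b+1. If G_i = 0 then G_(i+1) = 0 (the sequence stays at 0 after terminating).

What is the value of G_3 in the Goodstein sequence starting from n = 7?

3127

i=0: 7 = 2^2 + 2 + 1 (b=2); 2→3: 3^3 + 3 + 1 = 31; 31−1 = 30
i=1: 30 = 3^3 + 3 (b=3); 3→4: 4^4 + 4 = 260; 260−1 = 259
i=2: 259 = 4^4 + 3 (b=4); 4→5: 5^5 + 3 = 3128; 3128−1 = 3127
i=3: 3127 = 5^5 + 2 (b=5); 5→6: 6^6 + 2 = 46658; 46658−1 = 46657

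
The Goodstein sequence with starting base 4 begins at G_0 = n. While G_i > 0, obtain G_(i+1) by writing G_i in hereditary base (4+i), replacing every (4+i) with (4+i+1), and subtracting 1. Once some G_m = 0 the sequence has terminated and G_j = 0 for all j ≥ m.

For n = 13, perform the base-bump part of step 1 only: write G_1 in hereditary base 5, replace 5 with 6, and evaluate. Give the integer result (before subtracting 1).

18

G_0=13  [base 4] 3·4 + 1  →[4↦5]→  3·5 + 1 = 16  −1 ⇒ G_1=15
G_1=15  [base 5] 3·5  →[5↦6]→  3·6 = 18  −1 ⇒ G_2=17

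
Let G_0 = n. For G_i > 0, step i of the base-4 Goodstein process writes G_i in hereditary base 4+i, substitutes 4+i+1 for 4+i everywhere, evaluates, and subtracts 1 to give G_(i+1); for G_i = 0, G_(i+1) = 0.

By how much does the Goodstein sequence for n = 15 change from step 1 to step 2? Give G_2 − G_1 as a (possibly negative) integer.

base 4: 15 = 3·4 + 3; at 5: 3·5 + 3 = 18; next = 17
base 5: 17 = 3·5 + 2; at 6: 3·6 + 2 = 20; next = 19

2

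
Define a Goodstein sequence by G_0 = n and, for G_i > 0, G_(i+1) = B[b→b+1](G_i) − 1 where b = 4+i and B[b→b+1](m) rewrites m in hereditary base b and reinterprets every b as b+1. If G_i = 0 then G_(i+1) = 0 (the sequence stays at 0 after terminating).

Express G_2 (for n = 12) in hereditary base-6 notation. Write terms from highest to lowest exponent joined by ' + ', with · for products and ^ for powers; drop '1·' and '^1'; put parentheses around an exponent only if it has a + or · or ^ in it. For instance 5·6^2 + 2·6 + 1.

2·6 + 3

G_0=12  [base 4] 3·4  →[4↦5]→  3·5 = 15  −1 ⇒ G_1=14
G_1=14  [base 5] 2·5 + 4  →[5↦6]→  2·6 + 4 = 16  −1 ⇒ G_2=15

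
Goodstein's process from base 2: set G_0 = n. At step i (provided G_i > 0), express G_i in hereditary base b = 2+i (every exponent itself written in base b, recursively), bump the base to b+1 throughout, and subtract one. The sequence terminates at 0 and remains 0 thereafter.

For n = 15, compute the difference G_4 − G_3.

307841

step 0: 15 = 2^(2 + 1) + 2^2 + 2 + 1; sub 3 for 2: 3^(3 + 1) + 3^3 + 3 + 1; = 112; G_1 = 112−1 = 111
step 1: 111 = 3^(3 + 1) + 3^3 + 3; sub 4 for 3: 4^(4 + 1) + 4^4 + 4; = 1284; G_2 = 1284−1 = 1283
step 2: 1283 = 4^(4 + 1) + 4^4 + 3; sub 5 for 4: 5^(5 + 1) + 5^5 + 3; = 18753; G_3 = 18753−1 = 18752
step 3: 18752 = 5^(5 + 1) + 5^5 + 2; sub 6 for 5: 6^(6 + 1) + 6^6 + 2; = 326594; G_4 = 326594−1 = 326593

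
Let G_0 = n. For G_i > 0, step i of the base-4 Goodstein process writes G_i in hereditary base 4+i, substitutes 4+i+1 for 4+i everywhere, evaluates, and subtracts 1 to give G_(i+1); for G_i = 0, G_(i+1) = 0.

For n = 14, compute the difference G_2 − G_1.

[0] 14 ≡ 3·4 + 2 (base 4). Lift 5: 17. −1: 16.
[1] 16 ≡ 3·5 + 1 (base 5). Lift 6: 19. −1: 18.

2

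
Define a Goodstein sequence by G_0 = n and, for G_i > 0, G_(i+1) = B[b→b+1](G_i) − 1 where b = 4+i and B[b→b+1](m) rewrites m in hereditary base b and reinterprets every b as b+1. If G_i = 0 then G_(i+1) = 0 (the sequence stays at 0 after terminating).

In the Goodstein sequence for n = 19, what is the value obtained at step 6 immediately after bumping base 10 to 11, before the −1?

G_0 = 19. HB_4(19) = 4^2 + 3. Bump = 28. G_1 = 27.
G_1 = 27. HB_5(27) = 5^2 + 2. Bump = 38. G_2 = 37.
G_2 = 37. HB_6(37) = 6^2 + 1. Bump = 50. G_3 = 49.
G_3 = 49. HB_7(49) = 7^2. Bump = 64. G_4 = 63.
G_4 = 63. HB_8(63) = 7·8 + 7. Bump = 70. G_5 = 69.
G_5 = 69. HB_9(69) = 7·9 + 6. Bump = 76. G_6 = 75.

82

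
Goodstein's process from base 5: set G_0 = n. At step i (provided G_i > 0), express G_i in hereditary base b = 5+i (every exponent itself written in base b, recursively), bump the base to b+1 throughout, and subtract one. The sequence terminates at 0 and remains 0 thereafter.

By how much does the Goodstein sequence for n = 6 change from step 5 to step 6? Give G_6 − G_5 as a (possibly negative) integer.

-1

G_0=6  [base 5] 5 + 1  →[5↦6]→  6 + 1 = 7  −1 ⇒ G_1=6
G_1=6  [base 6] 6  →[6↦7]→  7 = 7  −1 ⇒ G_2=6
G_2=6  [base 7] 6  →[7↦8]→  6 = 6  −1 ⇒ G_3=5
G_3=5  [base 8] 5  →[8↦9]→  5 = 5  −1 ⇒ G_4=4
G_4=4  [base 9] 4  →[9↦10]→  4 = 4  −1 ⇒ G_5=3
G_5=3  [base 10] 3  →[10↦11]→  3 = 3  −1 ⇒ G_6=2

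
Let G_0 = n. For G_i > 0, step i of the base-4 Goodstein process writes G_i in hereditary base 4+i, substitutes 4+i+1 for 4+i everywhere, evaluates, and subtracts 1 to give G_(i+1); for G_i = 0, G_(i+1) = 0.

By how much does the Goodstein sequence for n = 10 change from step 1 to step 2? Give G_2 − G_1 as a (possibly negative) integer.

1

10 —HB4→ 2·4 + 2 —bump→ 2·5 + 2 = 12 —(−1)→ 11
11 —HB5→ 2·5 + 1 —bump→ 2·6 + 1 = 13 —(−1)→ 12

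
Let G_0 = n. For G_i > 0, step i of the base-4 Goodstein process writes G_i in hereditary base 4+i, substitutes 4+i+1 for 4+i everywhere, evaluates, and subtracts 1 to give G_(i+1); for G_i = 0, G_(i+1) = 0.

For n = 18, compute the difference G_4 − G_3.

18 —HB4→ 4^2 + 2 —bump→ 5^2 + 2 = 27 —(−1)→ 26
26 —HB5→ 5^2 + 1 —bump→ 6^2 + 1 = 37 —(−1)→ 36
36 —HB6→ 6^2 —bump→ 7^2 = 49 —(−1)→ 48
48 —HB7→ 6·7 + 6 —bump→ 6·8 + 6 = 54 —(−1)→ 53

5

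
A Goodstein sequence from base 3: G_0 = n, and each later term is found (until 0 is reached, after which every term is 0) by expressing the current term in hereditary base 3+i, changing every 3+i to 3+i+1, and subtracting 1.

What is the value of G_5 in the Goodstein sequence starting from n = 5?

3

G_0 = 5. HB_3(5) = 3 + 2. Bump = 6. G_1 = 5.
G_1 = 5. HB_4(5) = 4 + 1. Bump = 6. G_2 = 5.
G_2 = 5. HB_5(5) = 5. Bump = 6. G_3 = 5.
G_3 = 5. HB_6(5) = 5. Bump = 5. G_4 = 4.
G_4 = 4. HB_7(4) = 4. Bump = 4. G_5 = 3.
G_5 = 3. HB_8(3) = 3. Bump = 3. G_6 = 2.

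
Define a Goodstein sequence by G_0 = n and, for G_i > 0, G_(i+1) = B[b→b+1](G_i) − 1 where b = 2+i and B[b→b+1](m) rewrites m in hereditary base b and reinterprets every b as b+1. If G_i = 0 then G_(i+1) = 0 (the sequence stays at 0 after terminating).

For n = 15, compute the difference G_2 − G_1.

G_0=15  [base 2] 2^(2 + 1) + 2^2 + 2 + 1  →[2↦3]→  3^(3 + 1) + 3^3 + 3 + 1 = 112  −1 ⇒ G_1=111
G_1=111  [base 3] 3^(3 + 1) + 3^3 + 3  →[3↦4]→  4^(4 + 1) + 4^4 + 4 = 1284  −1 ⇒ G_2=1283

1172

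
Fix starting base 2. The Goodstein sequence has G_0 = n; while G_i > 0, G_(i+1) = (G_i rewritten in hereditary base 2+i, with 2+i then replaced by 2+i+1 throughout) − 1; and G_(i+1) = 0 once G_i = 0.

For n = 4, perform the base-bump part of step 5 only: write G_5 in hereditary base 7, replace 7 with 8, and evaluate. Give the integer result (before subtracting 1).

140

[0] 4 ≡ 2^2 (base 2). Lift 3: 27. −1: 26.
[1] 26 ≡ 2·3^2 + 2·3 + 2 (base 3). Lift 4: 42. −1: 41.
[2] 41 ≡ 2·4^2 + 2·4 + 1 (base 4). Lift 5: 61. −1: 60.
[3] 60 ≡ 2·5^2 + 2·5 (base 5). Lift 6: 84. −1: 83.
[4] 83 ≡ 2·6^2 + 6 + 5 (base 6). Lift 7: 110. −1: 109.
[5] 109 ≡ 2·7^2 + 7 + 4 (base 7). Lift 8: 140. −1: 139.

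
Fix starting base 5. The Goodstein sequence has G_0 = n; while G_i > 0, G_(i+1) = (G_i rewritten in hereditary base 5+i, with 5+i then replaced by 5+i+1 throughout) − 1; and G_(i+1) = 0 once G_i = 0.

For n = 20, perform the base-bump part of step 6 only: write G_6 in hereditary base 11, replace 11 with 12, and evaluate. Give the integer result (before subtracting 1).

G_0=20  [base 5] 4·5  →[5↦6]→  4·6 = 24  −1 ⇒ G_1=23
G_1=23  [base 6] 3·6 + 5  →[6↦7]→  3·7 + 5 = 26  −1 ⇒ G_2=25
G_2=25  [base 7] 3·7 + 4  →[7↦8]→  3·8 + 4 = 28  −1 ⇒ G_3=27
G_3=27  [base 8] 3·8 + 3  →[8↦9]→  3·9 + 3 = 30  −1 ⇒ G_4=29
G_4=29  [base 9] 3·9 + 2  →[9↦10]→  3·10 + 2 = 32  −1 ⇒ G_5=31
G_5=31  [base 10] 3·10 + 1  →[10↦11]→  3·11 + 1 = 34  −1 ⇒ G_6=33
G_6=33  [base 11] 3·11  →[11↦12]→  3·12 = 36  −1 ⇒ G_7=35

36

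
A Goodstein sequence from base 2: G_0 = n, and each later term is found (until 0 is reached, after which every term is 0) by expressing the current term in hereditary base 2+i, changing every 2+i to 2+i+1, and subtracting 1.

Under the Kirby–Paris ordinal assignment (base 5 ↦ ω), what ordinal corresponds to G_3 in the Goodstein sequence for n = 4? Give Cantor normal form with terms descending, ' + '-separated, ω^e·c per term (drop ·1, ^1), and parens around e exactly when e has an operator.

G_0 = 4. HB_2(4) = 2^2. Bump = 27. G_1 = 26.
G_1 = 26. HB_3(26) = 2·3^2 + 2·3 + 2. Bump = 42. G_2 = 41.
G_2 = 41. HB_4(41) = 2·4^2 + 2·4 + 1. Bump = 61. G_3 = 60.
G_3 = 60. HB_5(60) = 2·5^2 + 2·5. Bump = 84. G_4 = 83.

ω^2·2 + ω·2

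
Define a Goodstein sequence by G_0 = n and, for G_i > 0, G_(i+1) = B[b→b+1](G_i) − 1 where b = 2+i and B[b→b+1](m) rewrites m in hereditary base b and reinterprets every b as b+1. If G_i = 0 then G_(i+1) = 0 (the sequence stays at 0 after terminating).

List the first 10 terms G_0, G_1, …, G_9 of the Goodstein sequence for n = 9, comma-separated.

i=0: 9 = 2^(2 + 1) + 1 (b=2); 2→3: 3^(3 + 1) + 1 = 82; 82−1 = 81
i=1: 81 = 3^(3 + 1) (b=3); 3→4: 4^(4 + 1) = 1024; 1024−1 = 1023
i=2: 1023 = 3·4^4 + 3·4^3 + 3·4^2 + 3·4 + 3 (b=4); 4→5: 3·5^5 + 3·5^3 + 3·5^2 + 3·5 + 3 = 9843; 9843−1 = 9842
i=3: 9842 = 3·5^5 + 3·5^3 + 3·5^2 + 3·5 + 2 (b=5); 5→6: 3·6^6 + 3·6^3 + 3·6^2 + 3·6 + 2 = 140744; 140744−1 = 140743
i=4: 140743 = 3·6^6 + 3·6^3 + 3·6^2 + 3·6 + 1 (b=6); 6→7: 3·7^7 + 3·7^3 + 3·7^2 + 3·7 + 1 = 2471827; 2471827−1 = 2471826
i=5: 2471826 = 3·7^7 + 3·7^3 + 3·7^2 + 3·7 (b=7); 7→8: 3·8^8 + 3·8^3 + 3·8^2 + 3·8 = 50333400; 50333400−1 = 50333399
i=6: 50333399 = 3·8^8 + 3·8^3 + 3·8^2 + 2·8 + 7 (b=8); 8→9: 3·9^9 + 3·9^3 + 3·9^2 + 2·9 + 7 = 1162263922; 1162263922−1 = 1162263921
i=7: 1162263921 = 3·9^9 + 3·9^3 + 3·9^2 + 2·9 + 6 (b=9); 9→10: 3·10^10 + 3·10^3 + 3·10^2 + 2·10 + 6 = 30000003326; 30000003326−1 = 30000003325
i=8: 30000003325 = 3·10^10 + 3·10^3 + 3·10^2 + 2·10 + 5 (b=10); 10→11: 3·11^11 + 3·11^3 + 3·11^2 + 2·11 + 5 = 855935016216; 855935016216−1 = 855935016215

9, 81, 1023, 9842, 140743, 2471826, 50333399, 1162263921, 30000003325, 855935016215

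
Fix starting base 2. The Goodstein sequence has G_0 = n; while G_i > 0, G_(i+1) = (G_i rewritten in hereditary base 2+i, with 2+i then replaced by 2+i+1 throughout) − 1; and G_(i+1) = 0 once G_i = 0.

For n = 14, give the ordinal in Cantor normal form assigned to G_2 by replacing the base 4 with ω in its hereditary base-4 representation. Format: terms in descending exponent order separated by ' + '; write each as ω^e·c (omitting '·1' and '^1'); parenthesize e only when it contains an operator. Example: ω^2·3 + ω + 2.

ω^(ω + 1) + ω^ω + 1

i=0: 14 = 2^(2 + 1) + 2^2 + 2 (b=2); 2→3: 3^(3 + 1) + 3^3 + 3 = 111; 111−1 = 110
i=1: 110 = 3^(3 + 1) + 3^3 + 2 (b=3); 3→4: 4^(4 + 1) + 4^4 + 2 = 1282; 1282−1 = 1281
i=2: 1281 = 4^(4 + 1) + 4^4 + 1 (b=4); 4→5: 5^(5 + 1) + 5^5 + 1 = 18751; 18751−1 = 18750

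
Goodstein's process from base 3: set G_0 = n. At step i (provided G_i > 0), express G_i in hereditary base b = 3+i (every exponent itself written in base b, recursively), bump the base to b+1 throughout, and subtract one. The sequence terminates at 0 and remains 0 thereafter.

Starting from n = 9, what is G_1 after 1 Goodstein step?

step 0: 9 = 3^2; sub 4 for 3: 4^2; = 16; G_1 = 16−1 = 15
step 1: 15 = 3·4 + 3; sub 5 for 4: 3·5 + 3; = 18; G_2 = 18−1 = 17

15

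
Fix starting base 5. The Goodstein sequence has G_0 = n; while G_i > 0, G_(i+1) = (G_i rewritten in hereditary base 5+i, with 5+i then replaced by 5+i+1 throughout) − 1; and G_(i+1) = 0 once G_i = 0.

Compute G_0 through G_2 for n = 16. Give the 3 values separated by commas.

[0] 16 ≡ 3·5 + 1 (base 5). Lift 6: 19. −1: 18.
[1] 18 ≡ 3·6 (base 6). Lift 7: 21. −1: 20.

16, 18, 20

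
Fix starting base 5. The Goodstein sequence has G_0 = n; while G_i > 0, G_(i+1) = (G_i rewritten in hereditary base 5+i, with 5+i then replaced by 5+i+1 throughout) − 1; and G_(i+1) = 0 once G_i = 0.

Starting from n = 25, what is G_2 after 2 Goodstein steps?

39

[0] 25 ≡ 5^2 (base 5). Lift 6: 36. −1: 35.
[1] 35 ≡ 5·6 + 5 (base 6). Lift 7: 40. −1: 39.
[2] 39 ≡ 5·7 + 4 (base 7). Lift 8: 44. −1: 43.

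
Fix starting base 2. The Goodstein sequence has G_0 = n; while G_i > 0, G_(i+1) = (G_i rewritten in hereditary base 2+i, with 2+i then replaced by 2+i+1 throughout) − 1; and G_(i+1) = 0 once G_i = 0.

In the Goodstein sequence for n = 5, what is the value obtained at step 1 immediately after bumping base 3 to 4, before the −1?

256

(0) 5|_2 = 2^2 + 1 ↦ 3^3 + 1|_3 = 28 ⇒ 27
(1) 27|_3 = 3^3 ↦ 4^4|_4 = 256 ⇒ 255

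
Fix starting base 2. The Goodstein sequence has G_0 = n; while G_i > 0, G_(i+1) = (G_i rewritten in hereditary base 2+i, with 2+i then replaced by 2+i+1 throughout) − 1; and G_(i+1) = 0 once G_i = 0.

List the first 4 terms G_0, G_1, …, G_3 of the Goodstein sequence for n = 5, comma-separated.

5, 27, 255, 467

(0) 5|_2 = 2^2 + 1 ↦ 3^3 + 1|_3 = 28 ⇒ 27
(1) 27|_3 = 3^3 ↦ 4^4|_4 = 256 ⇒ 255
(2) 255|_4 = 3·4^3 + 3·4^2 + 3·4 + 3 ↦ 3·5^3 + 3·5^2 + 3·5 + 3|_5 = 468 ⇒ 467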